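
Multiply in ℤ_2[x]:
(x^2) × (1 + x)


Expand and collect like terms; reduce coefficients mod 2:
x^0: 0·1 = 0 ≡ 0 (mod 2)
x^1: 0·1 + 0·1 = 0 ≡ 0 (mod 2)
x^2: 0·1 + 1·1 = 1 ≡ 1 (mod 2)
x^3: 1·1 = 1 ≡ 1 (mod 2)
Result: x^2 + x^3

f · g = x^2 + x^3


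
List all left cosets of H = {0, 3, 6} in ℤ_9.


H = {0, 3, 6}, |H| = 3
Number of cosets = |G|/|H| = 9/3 = 3
0 + H = {0, 3, 6}
1 + H = {1, 4, 7}
2 + H = {2, 5, 8}

Cosets: 0+H={0,3,6}; 1+H={1,4,7}; 2+H={2,5,8}


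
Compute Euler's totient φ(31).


Factor n: 31 = 31
φ(n) = n · ∏(1 - 1/p) over distinct primes p | n
φ(31) = 31 · (1 - 1/31) = 30

φ(31) = 30


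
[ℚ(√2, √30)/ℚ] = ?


[ℚ(√2,√30):ℚ] = [ℚ(√2,√30):ℚ(√2)]·[ℚ(√2):ℚ] = 2·2 = 4

[ℚ(√2, √30)/ℚ] = 4


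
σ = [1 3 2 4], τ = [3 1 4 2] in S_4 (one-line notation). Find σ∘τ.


σ∘τ: apply τ first, then σ
1 →τ 3 →σ 2
2 →τ 1 →σ 1
3 →τ 4 →σ 4
4 →τ 2 →σ 3

σ∘τ = [2 1 4 3]


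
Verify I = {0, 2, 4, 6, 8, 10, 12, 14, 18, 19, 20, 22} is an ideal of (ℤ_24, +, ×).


Check ideal conditions for I = {0, 2, 4, 6, 8, 10, 12, 14, 18, 19, 20, 22} in ℤ_24:
(1) I is an additive subgroup? No
(2) For r ∈ ℤ_24 and a ∈ I: r·a ∈ I? No  [counterexample: r=2, a=8, r·a mod 24 = 16 ∉ I]

No, I is not an ideal of ℤ_24


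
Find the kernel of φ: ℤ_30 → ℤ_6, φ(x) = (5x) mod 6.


Kernel = preimage of identity
ker(φ) = {x ∈ ℤ_30 : 5x ≡ 0 (mod 6)}. Since 6 | 30, φ is well-defined. The kernel is the cyclic subgroup ⟨6⟩ of ℤ_30 (order 5), i.e. {0, 6, 12, 18, 24}

ker(φ) = {0, 6, 12, 18, 24}


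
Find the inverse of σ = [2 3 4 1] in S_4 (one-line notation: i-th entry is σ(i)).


To find σ⁻¹, swap domain and range:
σ(1) = 2 → σ⁻¹(2) = 1
σ(2) = 3 → σ⁻¹(3) = 2
σ(3) = 4 → σ⁻¹(4) = 3
σ(4) = 1 → σ⁻¹(1) = 4

σ⁻¹ = [4 1 2 3]


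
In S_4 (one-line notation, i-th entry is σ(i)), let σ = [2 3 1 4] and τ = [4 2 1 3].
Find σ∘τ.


σ∘τ: apply τ first, then σ
1 →τ 4 →σ 4
2 →τ 2 →σ 3
3 →τ 1 →σ 2
4 →τ 3 →σ 1

σ∘τ = [4 3 2 1]


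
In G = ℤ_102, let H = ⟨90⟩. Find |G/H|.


|⟨90⟩| = n / gcd(90, 102) = 102 / 6 = 17
H is normal (ℤ_102 is abelian).
|G/H| = |G| / |H| = 102 / 17 = 6

|G/H| = 6


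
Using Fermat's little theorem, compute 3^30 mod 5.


Fermat's little theorem: if p is prime and gcd(a,p)=1, then a^(p-1) ≡ 1 (mod p)
p = 5 is prime, gcd(3,5) = 1
Reduce exponent: 30 mod 4 = 2
So 3^30 ≡ 3^2 (mod 5)
3^2 mod 5 = 4

3^30 ≡ 4 (mod 5)


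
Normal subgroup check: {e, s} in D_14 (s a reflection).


H = {e, s} in D_14 (s a reflection)
r·s·r⁻¹ = sr⁻² ≠ s for n ≥ 3, so {e, s} is not closed under conjugation

No, not a normal subgroup


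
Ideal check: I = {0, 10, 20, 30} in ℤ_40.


Check ideal conditions for I = {0, 10, 20, 30} in ℤ_40:
(1) I is an additive subgroup? Yes
(2) For r ∈ ℤ_40 and a ∈ I: r·a ∈ I? Yes

Yes, I is an ideal of ℤ_40


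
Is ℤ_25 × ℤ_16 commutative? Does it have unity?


Direct product ring; commutative with unity (1,1); but (1,0)·(0,1) = (0,0) gives zero divisors, so not an integral domain
Commutative: Yes
Integral domain: No
Has unity: Yes

ℤ_25 × ℤ_16: Commutative=Yes, Unity=Yes


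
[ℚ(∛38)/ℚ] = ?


∛38 has minimal polynomial x³ - 38 (irreducible over ℚ since 38 is not a perfect cube)

[ℚ(∛38)/ℚ] = 3


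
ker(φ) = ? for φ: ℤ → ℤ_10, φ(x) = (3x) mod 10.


Kernel = preimage of identity
ker(φ) = {x ∈ ℤ : 3x ≡ 0 (mod 10)}. gcd(3,10) = 1, so 3x ≡ 0 (mod 10) ⟺ x ≡ 0 (mod 10/1 = 10). Hence ker(φ) = 10ℤ

ker(φ) = 10ℤ


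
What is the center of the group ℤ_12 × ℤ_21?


Z(G) = {g ∈ G | gx = xg for all x ∈ G}
Direct product of abelian groups is abelian, so Z(G) = G

Z(ℤ_12 × ℤ_21) = ℤ_12 × ℤ_21


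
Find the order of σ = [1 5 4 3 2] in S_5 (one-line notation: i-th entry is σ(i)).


Cycle decomposition: (2 5) (3 4)
Cycle lengths: 2, 2
Order = lcm(2, 2) = 2

ord(σ) = 2


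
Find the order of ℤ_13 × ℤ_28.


|A × B| = |A| · |B|
|ℤ_13 × ℤ_28| = 13 × 28 = 364

|ℤ_13 × ℤ_28| = 364


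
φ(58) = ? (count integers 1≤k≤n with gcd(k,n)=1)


Factor n: 58 = 2 × 29
φ(n) = n · ∏(1 - 1/p) over distinct primes p | n
φ(58) = 58 · (1 - 1/2) · (1 - 1/29) = 28

φ(58) = 28


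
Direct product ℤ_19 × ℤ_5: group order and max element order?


|ℤ_19 × ℤ_5| = 19 × 5 = 95
Max element order = lcm(19,5) = 95
Cyclic? Yes (gcd=1)

|ℤ_19×ℤ_5| = 95, max element order = 95


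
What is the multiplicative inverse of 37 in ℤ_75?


Use the extended Euclidean algorithm to write 1 = 37·s + 75·t; then s mod 75 is the inverse.
Euclidean algorithm:
  37 = 0·75 + 37
  75 = 2·37 + 1
  37 = 37·1 + 0
gcd(37,75) = 1
Back-substitution gives: 37·(-2) + 75·(1) = 1
So 37⁻¹ ≡ -2 ≡ 73 (mod 75)
Check: 37 × 73 = 2701 ≡ 1 (mod 75) ✓

37⁻¹ ≡ 73 (mod 75)


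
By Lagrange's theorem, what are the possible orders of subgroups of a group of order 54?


Lagrange's theorem: |H| divides |G|
|G| = 54
Divisors of 54: 1, 2, 3, 6, 9, 18, 27, 54

Possible subgroup orders: {1, 2, 3, 6, 9, 18, 27, 54}


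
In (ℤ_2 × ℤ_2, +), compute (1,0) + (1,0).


Operation: componentwise addition mod (2, 2)
(1,0) + (1,0) = ((a₁+b₁) mod 2, (a₂+b₂) mod 2) with a = (1,0), b = (1,0)

(1,0) + (1,0) = (0,0)


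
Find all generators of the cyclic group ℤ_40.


g generates ℤ_n iff gcd(g,n) = 1
Prime factors of 40: 2, 5
Generators are g ∈ {1,...,39} not divisible by any of these primes.
Generators: {1, 3, 7, 9, 11, 13, 17, 19, 21, 23, 27, 29, 31, 33, 37, 39}
Number of generators = φ(40) = 16

Generators of ℤ_40 = {1, 3, 7, 9, 11, 13, 17, 19, 21, 23, 27, 29, 31, 33, 37, 39}


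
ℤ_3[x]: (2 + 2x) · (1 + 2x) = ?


Expand and collect like terms; reduce coefficients mod 3:
x^0: 2·1 = 2 ≡ 2 (mod 3)
x^1: 2·2 + 2·1 = 6 ≡ 0 (mod 3)
x^2: 2·2 = 4 ≡ 1 (mod 3)
Result: 2 + x^2

f · g = 2 + x^2


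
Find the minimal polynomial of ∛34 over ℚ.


∛34 satisfies x³ - 34 = 0, irreducible over ℚ (no rational root; 34 is not a perfect cube)

Minimal polynomial: x³ - 34


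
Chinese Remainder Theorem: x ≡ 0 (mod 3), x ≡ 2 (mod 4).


m₁ = 3, m₂ = 4, gcd = 1, so CRT applies. M = m₁·m₂ = 12
Let M₁ = M/m₁ = 4, M₂ = M/m₂ = 3
Find y₁ ≡ M₁⁻¹ (mod m₁): 4⁻¹ ≡ 1 (mod 3)
Find y₂ ≡ M₂⁻¹ (mod m₂): 3⁻¹ ≡ 3 (mod 4)
x = a₁·M₁·y₁ + a₂·M₂·y₂ = 0·4·1 + 2·3·3 = 18
Reduce mod 12: x ≡ 6
Check: 6 mod 3 = 0 ✓, 6 mod 4 = 2 ✓

x ≡ 6 (mod 12)


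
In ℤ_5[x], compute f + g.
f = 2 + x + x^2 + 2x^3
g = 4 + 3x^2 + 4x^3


Add coefficients mod 5:
x^0: 2 + 4 = 1 (mod 5)
x^1: 1 + 0 = 1 (mod 5)
x^2: 1 + 3 = 4 (mod 5)
x^3: 2 + 4 = 1 (mod 5)
Result: 1 + x + 4x^2 + x^3

f + g = 1 + x + 4x^2 + x^3


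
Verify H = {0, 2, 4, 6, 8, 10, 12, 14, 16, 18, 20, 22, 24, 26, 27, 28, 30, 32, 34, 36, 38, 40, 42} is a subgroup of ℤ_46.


Subgroup test for H = {0, 2, 4, 6, 8, 10, 12, 14, 16, 18, 20, 22, 24, 26, 27, 28, 30, 32, 34, 36, 38, 40, 42} in (ℤ_46, +):
(1) 0 ∈ H? Yes
(2) Closure: for all a,b ∈ H, (a+b) mod 46 ∈ H? No  [counterexample: 2 + 27 = 29 ∉ H]
(3) Inverses: for all a ∈ H, -a mod 46 ∈ H? No

No, H is not a subgroup of ℤ_46


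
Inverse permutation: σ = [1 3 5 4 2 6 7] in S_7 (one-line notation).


To find σ⁻¹, swap domain and range:
σ(1) = 1 → σ⁻¹(1) = 1
σ(2) = 3 → σ⁻¹(3) = 2
σ(3) = 5 → σ⁻¹(5) = 3
σ(4) = 4 → σ⁻¹(4) = 4
σ(5) = 2 → σ⁻¹(2) = 5
σ(6) = 6 → σ⁻¹(6) = 6
σ(7) = 7 → σ⁻¹(7) = 7

σ⁻¹ = [1 5 2 4 3 6 7]


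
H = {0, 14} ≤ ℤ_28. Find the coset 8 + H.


8 + H = {8 + h (mod 28) : h ∈ H}
8+0=8, 8+14=22

8 + H = {8, 22}


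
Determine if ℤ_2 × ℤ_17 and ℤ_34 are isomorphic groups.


Comparing ℤ_2 × ℤ_17 and ℤ_34:
gcd(2,17) = 1, so ℤ_2 × ℤ_17 ≅ ℤ_34 (CRT)

Yes, ℤ_2 × ℤ_17 ≅ ℤ_34


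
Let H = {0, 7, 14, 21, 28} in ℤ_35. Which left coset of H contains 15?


15 + H = {15 + h (mod 35) : h ∈ H}
15+0=15, 15+7=22, 15+14=29, 15+21=1, 15+28=8
15 + H = {1, 8, 15, 22, 29} = 1 + H

15 + H = {1, 8, 15, 22, 29}


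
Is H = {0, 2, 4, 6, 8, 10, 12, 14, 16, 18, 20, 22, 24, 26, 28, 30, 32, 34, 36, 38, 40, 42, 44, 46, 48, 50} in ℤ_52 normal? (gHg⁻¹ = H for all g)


H = {0, 2, 4, 6, 8, 10, 12, 14, 16, 18, 20, 22, 24, 26, 28, 30, 32, 34, 36, 38, 40, 42, 44, 46, 48, 50} in ℤ_52
ℤ_52 is abelian; every subgroup of an abelian group is normal

Yes, normal subgroup


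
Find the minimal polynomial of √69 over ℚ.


√69 satisfies x² - 69 = 0, irreducible over ℚ since 69 is squarefree

Minimal polynomial: x² - 69


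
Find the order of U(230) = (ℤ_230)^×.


U(n) is the group of units mod n; |U(n)| = φ(n)
|U(230)| = φ(230) = 88

|U(230) = (ℤ_230)^×| = 88


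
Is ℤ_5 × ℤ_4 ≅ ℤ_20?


Comparing ℤ_5 × ℤ_4 and ℤ_20:
gcd(5,4) = 1, so ℤ_5 × ℤ_4 ≅ ℤ_20 (CRT)

Yes, ℤ_5 × ℤ_4 ≅ ℤ_20


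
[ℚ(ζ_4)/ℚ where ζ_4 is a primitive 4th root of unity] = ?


[ℚ(ζ_n):ℚ] = deg Φ_n(x) = φ(n). Here φ(4) = 2

[ℚ(ζ_4)/ℚ where ζ_4 is a primitive 4th root of unity] = 2


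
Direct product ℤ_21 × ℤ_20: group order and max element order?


|ℤ_21 × ℤ_20| = 21 × 20 = 420
Max element order = lcm(21,20) = 420
Cyclic? Yes (gcd=1)

|ℤ_21×ℤ_20| = 420, max element order = 420


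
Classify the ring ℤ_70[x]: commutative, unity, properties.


ℤ_70 has zero divisors (2·35 ≡ 0), and these lift to constant zero divisors in ℤ_70[x]; so not an integral domain
Commutative: Yes
Integral domain: No
Has unity: Yes

ℤ_70[x]: Commutative=Yes, Unity=Yes


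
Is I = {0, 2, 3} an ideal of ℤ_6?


Check ideal conditions for I = {0, 2, 3} in ℤ_6:
(1) I is an additive subgroup? No
(2) For r ∈ ℤ_6 and a ∈ I: r·a ∈ I? No  [counterexample: r=2, a=2, r·a mod 6 = 4 ∉ I]

No, I is not an ideal of ℤ_6


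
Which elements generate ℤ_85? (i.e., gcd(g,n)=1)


g generates ℤ_n iff gcd(g,n) = 1
Prime factors of 85: 5, 17
Generators are g ∈ {1,...,84} not divisible by any of these primes.
Generators: {1, 2, 3, 4, 6, 7, 8, 9, 11, 12, 13, 14, 16, 18, 19, 21, 22, 23, 24, 26, 27, 28, 29, 31, 32, 33, 36, 37, 38, 39, 41, 42, 43, 44, 46, 47, 48, 49, 52, 53, 54, 56, 57, 58, 59, 61, 62, 63, 64, 66, 67, 69, 71, 72, 73, 74, 76, 77, 78, 79, 81, 82, 83, 84}
Number of generators = φ(85) = 64

Generators of ℤ_85 = {1, 2, 3, 4, 6, 7, 8, 9, 11, 12, 13, 14, 16, 18, 19, 21, 22, 23, 24, 26, 27, 28, 29, 31, 32, 33, 36, 37, 38, 39, 41, 42, 43, 44, 46, 47, 48, 49, 52, 53, 54, 56, 57, 58, 59, 61, 62, 63, 64, 66, 67, 69, 71, 72, 73, 74, 76, 77, 78, 79, 81, 82, 83, 84}


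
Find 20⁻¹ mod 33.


Use the extended Euclidean algorithm to write 1 = 20·s + 33·t; then s mod 33 is the inverse.
Euclidean algorithm:
  20 = 0·33 + 20
  33 = 1·20 + 13
  20 = 1·13 + 7
  13 = 1·7 + 6
  7 = 1·6 + 1
  6 = 6·1 + 0
gcd(20,33) = 1
Back-substitution gives: 20·(5) + 33·(-3) = 1
So 20⁻¹ ≡ 5 ≡ 5 (mod 33)
Check: 20 × 5 = 100 ≡ 1 (mod 33) ✓

20⁻¹ ≡ 5 (mod 33)


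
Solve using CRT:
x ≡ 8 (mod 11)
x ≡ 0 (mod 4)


m₁ = 11, m₂ = 4, gcd = 1, so CRT applies. M = m₁·m₂ = 44
Let M₁ = M/m₁ = 4, M₂ = M/m₂ = 11
Find y₁ ≡ M₁⁻¹ (mod m₁): 4⁻¹ ≡ 3 (mod 11)
Find y₂ ≡ M₂⁻¹ (mod m₂): 11⁻¹ ≡ 3 (mod 4)
x = a₁·M₁·y₁ + a₂·M₂·y₂ = 8·4·3 + 0·11·3 = 96
Reduce mod 44: x ≡ 8
Check: 8 mod 11 = 8 ✓, 8 mod 4 = 0 ✓

x ≡ 8 (mod 44)


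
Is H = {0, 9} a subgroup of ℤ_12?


Subgroup test for H = {0, 9} in (ℤ_12, +):
(1) 0 ∈ H? Yes
(2) Closure: for all a,b ∈ H, (a+b) mod 12 ∈ H? No  [counterexample: 9 + 9 = 6 ∉ H]
(3) Inverses: for all a ∈ H, -a mod 12 ∈ H? No

No, H is not a subgroup of ℤ_12


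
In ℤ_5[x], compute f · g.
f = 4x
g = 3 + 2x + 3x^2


Expand and collect like terms; reduce coefficients mod 5:
x^0: 0·3 = 0 ≡ 0 (mod 5)
x^1: 0·2 + 4·3 = 12 ≡ 2 (mod 5)
x^2: 0·3 + 4·2 = 8 ≡ 3 (mod 5)
x^3: 4·3 = 12 ≡ 2 (mod 5)
Result: 2x + 3x^2 + 2x^3

f · g = 2x + 3x^2 + 2x^3


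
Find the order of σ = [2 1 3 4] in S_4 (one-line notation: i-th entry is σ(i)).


Cycle decomposition: (1 2)
Cycle lengths: 2
Order = lcm(2) = 2

ord(σ) = 2


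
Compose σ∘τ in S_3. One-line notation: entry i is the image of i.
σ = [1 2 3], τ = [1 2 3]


σ∘τ: apply τ first, then σ
1 →τ 1 →σ 1
2 →τ 2 →σ 2
3 →τ 3 →σ 3

σ∘τ = [1 2 3]


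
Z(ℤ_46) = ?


Z(G) = {g ∈ G | gx = xg for all x ∈ G}
ℤ_46 is abelian, so Z(G) = G

Z(ℤ_46) = ℤ_46


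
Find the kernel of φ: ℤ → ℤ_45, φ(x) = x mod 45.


Kernel = preimage of identity
ker(φ) = {x ∈ ℤ : x ≡ 0 (mod 45)} = 45ℤ = {0, ±45, ±90, ...}

ker(φ) = 45ℤ


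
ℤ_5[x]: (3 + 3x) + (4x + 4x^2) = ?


Add coefficients mod 5:
x^0: 3 + 0 = 3 (mod 5)
x^1: 3 + 4 = 2 (mod 5)
x^2: 0 + 4 = 4 (mod 5)
Result: 3 + 2x + 4x^2

f + g = 3 + 2x + 4x^2


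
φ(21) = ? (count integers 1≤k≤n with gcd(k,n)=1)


φ(n) = count of k ∈ {1,...,n} with gcd(k,n)=1
Coprimes to 21: {1, 2, 4, 5, 8, 10, 11, 13, 16, 17, 19, 20}
Count: 12

φ(21) = 12


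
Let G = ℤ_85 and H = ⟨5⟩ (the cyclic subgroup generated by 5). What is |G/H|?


|⟨5⟩| = n / gcd(5, 85) = 85 / 5 = 17
H is normal (ℤ_85 is abelian).
|G/H| = |G| / |H| = 85 / 17 = 5

|G/H| = 5


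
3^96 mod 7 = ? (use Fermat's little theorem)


Fermat's little theorem: if p is prime and gcd(a,p)=1, then a^(p-1) ≡ 1 (mod p)
p = 7 is prime, gcd(3,7) = 1
Reduce exponent: 96 mod 6 = 0
So 3^96 ≡ 3^0 (mod 7)
3^0 = 1

3^96 ≡ 1 (mod 7)


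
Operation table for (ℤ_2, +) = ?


Elements: {0, 1}
Operation: addition mod 2
Entry (a, b) = (a + b) mod 2

Cayley table:
  | 0 | 1
0 | 0 | 1
1 | 1 | 0


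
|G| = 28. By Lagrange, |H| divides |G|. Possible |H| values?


Lagrange's theorem: |H| divides |G|
|G| = 28
Divisors of 28: 1, 2, 4, 7, 14, 28

Possible subgroup orders: {1, 2, 4, 7, 14, 28}


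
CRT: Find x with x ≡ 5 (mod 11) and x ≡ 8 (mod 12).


m₁ = 11, m₂ = 12, gcd = 1, so CRT applies. M = m₁·m₂ = 132
Let M₁ = M/m₁ = 12, M₂ = M/m₂ = 11
Find y₁ ≡ M₁⁻¹ (mod m₁): 12⁻¹ ≡ 1 (mod 11)
Find y₂ ≡ M₂⁻¹ (mod m₂): 11⁻¹ ≡ 11 (mod 12)
x = a₁·M₁·y₁ + a₂·M₂·y₂ = 5·12·1 + 8·11·11 = 1028
Reduce mod 132: x ≡ 104
Check: 104 mod 11 = 5 ✓, 104 mod 12 = 8 ✓

x ≡ 104 (mod 132)


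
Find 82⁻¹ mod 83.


Use the extended Euclidean algorithm to write 1 = 82·s + 83·t; then s mod 83 is the inverse.
Euclidean algorithm:
  82 = 0·83 + 82
  83 = 1·82 + 1
  82 = 82·1 + 0
gcd(82,83) = 1
Back-substitution gives: 82·(-1) + 83·(1) = 1
So 82⁻¹ ≡ -1 ≡ 82 (mod 83)
Check: 82 × 82 = 6724 ≡ 1 (mod 83) ✓

82⁻¹ ≡ 82 (mod 83)


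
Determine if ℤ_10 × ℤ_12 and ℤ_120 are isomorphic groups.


Comparing ℤ_10 × ℤ_12 and ℤ_120:
gcd(10,12) = 2 ≠ 1. Max element order in ℤ_10×ℤ_12 is lcm(10,12) = 60 < 120, so it has no element of order 120

No, ℤ_10 × ℤ_12 ≇ ℤ_120


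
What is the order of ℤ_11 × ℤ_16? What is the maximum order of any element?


|ℤ_11 × ℤ_16| = 11 × 16 = 176
Max element order = lcm(11,16) = 176
Cyclic? Yes (gcd=1)

|ℤ_11×ℤ_16| = 176, max element order = 176


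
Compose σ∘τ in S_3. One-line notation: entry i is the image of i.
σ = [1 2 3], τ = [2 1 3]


σ∘τ: apply τ first, then σ
1 →τ 2 →σ 2
2 →τ 1 →σ 1
3 →τ 3 →σ 3

σ∘τ = [2 1 3]


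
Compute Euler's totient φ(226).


Factor n: 226 = 2 × 113
φ(n) = n · ∏(1 - 1/p) over distinct primes p | n
φ(226) = 226 · (1 - 1/2) · (1 - 1/113) = 112

φ(226) = 112


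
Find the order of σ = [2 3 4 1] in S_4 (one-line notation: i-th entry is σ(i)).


Cycle decomposition: (1 2 3 4)
Cycle lengths: 4
Order = lcm(4) = 4

ord(σ) = 4


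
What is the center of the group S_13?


Z(G) = {g ∈ G | gx = xg for all x ∈ G}
S_n is non-abelian for n ≥ 3; Z(S_13) is trivial

Z(S_13) = {e}


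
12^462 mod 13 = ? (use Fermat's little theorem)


Fermat's little theorem: if p is prime and gcd(a,p)=1, then a^(p-1) ≡ 1 (mod p)
p = 13 is prime, gcd(12,13) = 1
Reduce exponent: 462 mod 12 = 6
So 12^462 ≡ 12^6 (mod 13)
12^6 mod 13 = 1

12^462 ≡ 1 (mod 13)


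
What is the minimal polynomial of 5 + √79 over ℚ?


Let α = 5 + √79. Then α - 5 = √79, so (α - 5)² = 79, giving α² - 10α - 54 = 0. Degree 2 and α ∉ ℚ, so this is the minimal polynomial.

Minimal polynomial: x² - 10x - 54


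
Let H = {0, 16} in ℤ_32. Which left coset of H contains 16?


16 + H = {16 + h (mod 32) : h ∈ H}
16+0=16, 16+16=0
16 + H = {0, 16} = 0 + H

16 + H = {0, 16}


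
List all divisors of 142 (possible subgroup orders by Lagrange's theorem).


Lagrange's theorem: |H| divides |G|
|G| = 142
Divisors of 142: 1, 2, 71, 142

Possible subgroup orders: {1, 2, 71, 142}


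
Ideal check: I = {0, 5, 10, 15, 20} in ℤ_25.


Check ideal conditions for I = {0, 5, 10, 15, 20} in ℤ_25:
(1) I is an additive subgroup? Yes
(2) For r ∈ ℤ_25 and a ∈ I: r·a ∈ I? Yes

Yes, I is an ideal of ℤ_25


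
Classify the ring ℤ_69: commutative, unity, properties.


ℤ_69 is a commutative ring with unity 1; 69 = 3×23 is composite, so 3·23 ≡ 0 gives zero divisors (not an integral domain)
Commutative: Yes
Integral domain: No
Has unity: Yes

ℤ_69: Commutative=Yes, Unity=Yes


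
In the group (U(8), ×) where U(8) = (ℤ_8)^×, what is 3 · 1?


Operation: multiplication mod 8
3 · 1 = (a × b) mod 8 with a = 3, b = 1

3 · 1 = 3


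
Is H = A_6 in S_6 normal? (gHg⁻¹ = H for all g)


H = A_6 in S_6
A_6 has index 2 in S_6, and every subgroup of index 2 is normal

Yes, normal subgroup


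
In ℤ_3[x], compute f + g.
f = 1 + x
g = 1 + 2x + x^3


Add coefficients mod 3:
x^0: 1 + 1 = 2 (mod 3)
x^1: 1 + 2 = 0 (mod 3)
x^2: 0 + 0 = 0 (mod 3)
x^3: 0 + 1 = 1 (mod 3)
Result: 2 + x^3

f + g = 2 + x^3


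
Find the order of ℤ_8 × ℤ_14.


|A × B| = |A| · |B|
|ℤ_8 × ℤ_14| = 8 × 14 = 112

|ℤ_8 × ℤ_14| = 112


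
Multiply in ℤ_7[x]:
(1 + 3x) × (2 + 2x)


Expand and collect like terms; reduce coefficients mod 7:
x^0: 1·2 = 2 ≡ 2 (mod 7)
x^1: 1·2 + 3·2 = 8 ≡ 1 (mod 7)
x^2: 3·2 = 6 ≡ 6 (mod 7)
Result: 2 + x + 6x^2

f · g = 2 + x + 6x^2


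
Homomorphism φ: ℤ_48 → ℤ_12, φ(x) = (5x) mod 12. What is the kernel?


Kernel = preimage of identity
ker(φ) = {x ∈ ℤ_48 : 5x ≡ 0 (mod 12)}. Since 12 | 48, φ is well-defined. The kernel is the cyclic subgroup ⟨12⟩ of ℤ_48 (order 4), i.e. {0, 12, 24, 36}

ker(φ) = {0, 12, 24, 36}


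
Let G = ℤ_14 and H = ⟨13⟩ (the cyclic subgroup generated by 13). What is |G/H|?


|⟨13⟩| = n / gcd(13, 14) = 14 / 1 = 14
H is normal (ℤ_14 is abelian).
|G/H| = |G| / |H| = 14 / 14 = 1

|G/H| = 1


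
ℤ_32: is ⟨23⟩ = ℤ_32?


g generates ℤ_n iff gcd(g, n) = 1
gcd(23, 32) = 1
Since gcd = 1, 23 is a generator.

Yes, 23 generates ℤ_32


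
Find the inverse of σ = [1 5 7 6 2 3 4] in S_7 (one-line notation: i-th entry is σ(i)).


To find σ⁻¹, swap domain and range:
σ(1) = 1 → σ⁻¹(1) = 1
σ(2) = 5 → σ⁻¹(5) = 2
σ(3) = 7 → σ⁻¹(7) = 3
σ(4) = 6 → σ⁻¹(6) = 4
σ(5) = 2 → σ⁻¹(2) = 5
σ(6) = 3 → σ⁻¹(3) = 6
σ(7) = 4 → σ⁻¹(4) = 7

σ⁻¹ = [1 5 6 7 2 4 3]


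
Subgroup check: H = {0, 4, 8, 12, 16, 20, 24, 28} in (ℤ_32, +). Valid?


Subgroup test for H = {0, 4, 8, 12, 16, 20, 24, 28} in (ℤ_32, +):
(1) 0 ∈ H? Yes
(2) Closure: for all a,b ∈ H, (a+b) mod 32 ∈ H? Yes
(3) Inverses: for all a ∈ H, -a mod 32 ∈ H? Yes

Yes, H is a subgroup of ℤ_32


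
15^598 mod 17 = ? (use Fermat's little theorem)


Fermat's little theorem: if p is prime and gcd(a,p)=1, then a^(p-1) ≡ 1 (mod p)
p = 17 is prime, gcd(15,17) = 1
Reduce exponent: 598 mod 16 = 6
So 15^598 ≡ 15^6 (mod 17)
15^6 mod 17 = 13

15^598 ≡ 13 (mod 17)


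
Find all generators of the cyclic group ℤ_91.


g generates ℤ_n iff gcd(g,n) = 1
Prime factors of 91: 7, 13
Generators are g ∈ {1,...,90} not divisible by any of these primes.
Generators: {1, 2, 3, 4, 5, 6, 8, 9, 10, 11, 12, 15, 16, 17, 18, 19, 20, 22, 23, 24, 25, 27, 29, 30, 31, 32, 33, 34, 36, 37, 38, 40, 41, 43, 44, 45, 46, 47, 48, 50, 51, 53, 54, 55, 57, 58, 59, 60, 61, 62, 64, 66, 67, 68, 69, 71, 72, 73, 74, 75, 76, 79, 80, 81, 82, 83, 85, 86, 87, 88, 89, 90}
Number of generators = φ(91) = 72

Generators of ℤ_91 = {1, 2, 3, 4, 5, 6, 8, 9, 10, 11, 12, 15, 16, 17, 18, 19, 20, 22, 23, 24, 25, 27, 29, 30, 31, 32, 33, 34, 36, 37, 38, 40, 41, 43, 44, 45, 46, 47, 48, 50, 51, 53, 54, 55, 57, 58, 59, 60, 61, 62, 64, 66, 67, 68, 69, 71, 72, 73, 74, 75, 76, 79, 80, 81, 82, 83, 85, 86, 87, 88, 89, 90}


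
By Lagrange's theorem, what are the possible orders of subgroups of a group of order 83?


Lagrange's theorem: |H| divides |G|
|G| = 83
Divisors of 83: 1, 83

Possible subgroup orders: {1, 83}


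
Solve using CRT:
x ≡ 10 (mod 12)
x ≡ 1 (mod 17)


m₁ = 12, m₂ = 17, gcd = 1, so CRT applies. M = m₁·m₂ = 204
Let M₁ = M/m₁ = 17, M₂ = M/m₂ = 12
Find y₁ ≡ M₁⁻¹ (mod m₁): 17⁻¹ ≡ 5 (mod 12)
Find y₂ ≡ M₂⁻¹ (mod m₂): 12⁻¹ ≡ 10 (mod 17)
x = a₁·M₁·y₁ + a₂·M₂·y₂ = 10·17·5 + 1·12·10 = 970
Reduce mod 204: x ≡ 154
Check: 154 mod 12 = 10 ✓, 154 mod 17 = 1 ✓

x ≡ 154 (mod 204)


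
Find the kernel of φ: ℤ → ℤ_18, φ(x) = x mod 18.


Kernel = preimage of identity
ker(φ) = {x ∈ ℤ : x ≡ 0 (mod 18)} = 18ℤ = {0, ±18, ±36, ...}

ker(φ) = 18ℤ


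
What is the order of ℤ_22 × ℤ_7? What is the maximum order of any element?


|ℤ_22 × ℤ_7| = 22 × 7 = 154
Max element order = lcm(22,7) = 154
Cyclic? Yes (gcd=1)

|ℤ_22×ℤ_7| = 154, max element order = 154


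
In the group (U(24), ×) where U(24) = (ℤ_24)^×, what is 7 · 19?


Operation: multiplication mod 24
7 · 19 = (a × b) mod 24 with a = 7, b = 19

7 · 19 = 13


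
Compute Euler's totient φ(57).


Factor n: 57 = 3 × 19
φ(n) = n · ∏(1 - 1/p) over distinct primes p | n
φ(57) = 57 · (1 - 1/3) · (1 - 1/19) = 36

φ(57) = 36


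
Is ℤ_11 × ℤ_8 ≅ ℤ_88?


Comparing ℤ_11 × ℤ_8 and ℤ_88:
gcd(11,8) = 1, so ℤ_11 × ℤ_8 ≅ ℤ_88 (CRT)

Yes, ℤ_11 × ℤ_8 ≅ ℤ_88


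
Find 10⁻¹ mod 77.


Use the extended Euclidean algorithm to write 1 = 10·s + 77·t; then s mod 77 is the inverse.
Euclidean algorithm:
  10 = 0·77 + 10
  77 = 7·10 + 7
  10 = 1·7 + 3
  7 = 2·3 + 1
  3 = 3·1 + 0
gcd(10,77) = 1
Back-substitution gives: 10·(-23) + 77·(3) = 1
So 10⁻¹ ≡ -23 ≡ 54 (mod 77)
Check: 10 × 54 = 540 ≡ 1 (mod 77) ✓

10⁻¹ ≡ 54 (mod 77)


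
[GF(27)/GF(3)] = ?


GF(27) = GF(3^3), so the extension degree is 3

[GF(27)/GF(3)] = 3


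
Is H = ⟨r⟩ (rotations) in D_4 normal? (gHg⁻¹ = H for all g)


H = ⟨r⟩ (rotations) in D_4
The rotation subgroup ⟨r⟩ has index 2 in D_4, so it is normal

Yes, normal subgroup


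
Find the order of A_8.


|A_n| = n!/2 (even permutations)
|A_8| = 8!/2 = 40320/2 = 20160

|A_8| = 20160


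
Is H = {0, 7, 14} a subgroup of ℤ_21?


Subgroup test for H = {0, 7, 14} in (ℤ_21, +):
(1) 0 ∈ H? Yes
(2) Closure: for all a,b ∈ H, (a+b) mod 21 ∈ H? Yes
(3) Inverses: for all a ∈ H, -a mod 21 ∈ H? Yes

Yes, H is a subgroup of ℤ_21


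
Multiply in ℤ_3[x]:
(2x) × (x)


Expand and collect like terms; reduce coefficients mod 3:
x^0: 0·0 = 0 ≡ 0 (mod 3)
x^1: 0·1 + 2·0 = 0 ≡ 0 (mod 3)
x^2: 2·1 = 2 ≡ 2 (mod 3)
Result: 2x^2

f · g = 2x^2


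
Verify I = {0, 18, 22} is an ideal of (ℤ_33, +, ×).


Check ideal conditions for I = {0, 18, 22} in ℤ_33:
(1) I is an additive subgroup? No
(2) For r ∈ ℤ_33 and a ∈ I: r·a ∈ I? No  [counterexample: r=2, a=18, r·a mod 33 = 3 ∉ I]

No, I is not an ideal of ℤ_33


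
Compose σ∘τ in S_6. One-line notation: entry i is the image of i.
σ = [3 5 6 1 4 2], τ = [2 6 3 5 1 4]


σ∘τ: apply τ first, then σ
1 →τ 2 →σ 5
2 →τ 6 →σ 2
3 →τ 3 →σ 6
4 →τ 5 →σ 4
5 →τ 1 →σ 3
6 →τ 4 →σ 1

σ∘τ = [5 2 6 4 3 1]


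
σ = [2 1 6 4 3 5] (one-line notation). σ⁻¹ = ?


To find σ⁻¹, swap domain and range:
σ(1) = 2 → σ⁻¹(2) = 1
σ(2) = 1 → σ⁻¹(1) = 2
σ(3) = 6 → σ⁻¹(6) = 3
σ(4) = 4 → σ⁻¹(4) = 4
σ(5) = 3 → σ⁻¹(3) = 5
σ(6) = 5 → σ⁻¹(5) = 6

σ⁻¹ = [2 1 5 4 6 3]


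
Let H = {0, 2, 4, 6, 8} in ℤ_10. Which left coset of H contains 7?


7 + H = {7 + h (mod 10) : h ∈ H}
7+0=7, 7+2=9, 7+4=1, 7+6=3, 7+8=5
7 + H = {1, 3, 5, 7, 9} = 1 + H

7 + H = {1, 3, 5, 7, 9}


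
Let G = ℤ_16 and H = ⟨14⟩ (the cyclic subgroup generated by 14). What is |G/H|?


|⟨14⟩| = n / gcd(14, 16) = 16 / 2 = 8
H is normal (ℤ_16 is abelian).
|G/H| = |G| / |H| = 16 / 8 = 2

|G/H| = 2


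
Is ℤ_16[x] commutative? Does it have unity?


ℤ_16 has zero divisors (2·8 ≡ 0), and these lift to constant zero divisors in ℤ_16[x]; so not an integral domain
Commutative: Yes
Integral domain: No
Has unity: Yes

ℤ_16[x]: Commutative=Yes, Unity=Yes


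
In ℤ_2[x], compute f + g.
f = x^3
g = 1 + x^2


Add coefficients mod 2:
x^0: 0 + 1 = 1 (mod 2)
x^1: 0 + 0 = 0 (mod 2)
x^2: 0 + 1 = 1 (mod 2)
x^3: 1 + 0 = 1 (mod 2)
Result: 1 + x^2 + x^3

f + g = 1 + x^2 + x^3


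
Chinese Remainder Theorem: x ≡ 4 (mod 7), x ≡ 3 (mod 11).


m₁ = 7, m₂ = 11, gcd = 1, so CRT applies. M = m₁·m₂ = 77
Let M₁ = M/m₁ = 11, M₂ = M/m₂ = 7
Find y₁ ≡ M₁⁻¹ (mod m₁): 11⁻¹ ≡ 2 (mod 7)
Find y₂ ≡ M₂⁻¹ (mod m₂): 7⁻¹ ≡ 8 (mod 11)
x = a₁·M₁·y₁ + a₂·M₂·y₂ = 4·11·2 + 3·7·8 = 256
Reduce mod 77: x ≡ 25
Check: 25 mod 7 = 4 ✓, 25 mod 11 = 3 ✓

x ≡ 25 (mod 77)


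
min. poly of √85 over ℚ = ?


√85 satisfies x² - 85 = 0, irreducible over ℚ since 85 is squarefree

Minimal polynomial: x² - 85


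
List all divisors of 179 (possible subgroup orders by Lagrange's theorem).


Lagrange's theorem: |H| divides |G|
|G| = 179
Divisors of 179: 1, 179

Possible subgroup orders: {1, 179}


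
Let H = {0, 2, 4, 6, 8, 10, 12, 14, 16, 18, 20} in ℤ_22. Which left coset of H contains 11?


11 + H = {11 + h (mod 22) : h ∈ H}
11+0=11, 11+2=13, 11+4=15, 11+6=17, 11+8=19, 11+10=21, 11+12=1, 11+14=3, 11+16=5, 11+18=7, 11+20=9
11 + H = {1, 3, 5, 7, 9, 11, 13, 15, 17, 19, 21} = 1 + H

11 + H = {1, 3, 5, 7, 9, 11, 13, 15, 17, 19, 21}


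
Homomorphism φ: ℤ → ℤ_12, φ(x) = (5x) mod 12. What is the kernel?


Kernel = preimage of identity
ker(φ) = {x ∈ ℤ : 5x ≡ 0 (mod 12)}. gcd(5,12) = 1, so 5x ≡ 0 (mod 12) ⟺ x ≡ 0 (mod 12/1 = 12). Hence ker(φ) = 12ℤ

ker(φ) = 12ℤ


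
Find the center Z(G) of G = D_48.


Z(G) = {g ∈ G | gx = xg for all x ∈ G}
For even n, Z(D_n) = {e, r^(n/2)}: the 180° rotation r^24 commutes with every reflection and rotation

Z(D_48) = {e, r^24}


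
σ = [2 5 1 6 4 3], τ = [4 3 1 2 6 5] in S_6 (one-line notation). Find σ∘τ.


σ∘τ: apply τ first, then σ
1 →τ 4 →σ 6
2 →τ 3 →σ 1
3 →τ 1 →σ 2
4 →τ 2 →σ 5
5 →τ 6 →σ 3
6 →τ 5 →σ 4

σ∘τ = [6 1 2 5 3 4]


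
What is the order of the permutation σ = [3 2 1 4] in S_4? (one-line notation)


Cycle decomposition: (1 3)
Cycle lengths: 2
Order = lcm(2) = 2

ord(σ) = 2


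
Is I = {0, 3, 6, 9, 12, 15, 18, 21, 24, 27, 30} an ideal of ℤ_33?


Check ideal conditions for I = {0, 3, 6, 9, 12, 15, 18, 21, 24, 27, 30} in ℤ_33:
(1) I is an additive subgroup? Yes
(2) For r ∈ ℤ_33 and a ∈ I: r·a ∈ I? Yes

Yes, I is an ideal of ℤ_33


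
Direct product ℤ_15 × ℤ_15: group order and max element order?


|ℤ_15 × ℤ_15| = 15 × 15 = 225
Max element order = lcm(15,15) = 15
Cyclic? No (gcd=15)

|ℤ_15×ℤ_15| = 225, max element order = 15


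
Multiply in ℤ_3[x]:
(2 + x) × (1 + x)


Expand and collect like terms; reduce coefficients mod 3:
x^0: 2·1 = 2 ≡ 2 (mod 3)
x^1: 2·1 + 1·1 = 3 ≡ 0 (mod 3)
x^2: 1·1 = 1 ≡ 1 (mod 3)
Result: 2 + x^2

f · g = 2 + x^2


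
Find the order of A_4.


|A_n| = n!/2 (even permutations)
|A_4| = 4!/2 = 24/2 = 12

|A_4| = 12


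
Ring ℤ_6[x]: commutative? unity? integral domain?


ℤ_6 has zero divisors (2·3 ≡ 0), and these lift to constant zero divisors in ℤ_6[x]; so not an integral domain
Commutative: Yes
Integral domain: No
Has unity: Yes

ℤ_6[x]: Commutative=Yes, Unity=Yes


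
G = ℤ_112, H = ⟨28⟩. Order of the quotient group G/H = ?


|⟨28⟩| = n / gcd(28, 112) = 112 / 28 = 4
H is normal (ℤ_112 is abelian).
|G/H| = |G| / |H| = 112 / 4 = 28

|G/H| = 28


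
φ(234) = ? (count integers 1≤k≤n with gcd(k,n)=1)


Factor n: 234 = 2 × 3^2 × 13
φ(n) = n · ∏(1 - 1/p) over distinct primes p | n
φ(234) = 234 · (1 - 1/2) · (1 - 1/3) · (1 - 1/13) = 72

φ(234) = 72


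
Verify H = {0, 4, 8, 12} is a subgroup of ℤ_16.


Subgroup test for H = {0, 4, 8, 12} in (ℤ_16, +):
(1) 0 ∈ H? Yes
(2) Closure: for all a,b ∈ H, (a+b) mod 16 ∈ H? Yes
(3) Inverses: for all a ∈ H, -a mod 16 ∈ H? Yes

Yes, H is a subgroup of ℤ_16


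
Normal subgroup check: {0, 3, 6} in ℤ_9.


H = {0, 3, 6} in ℤ_9
ℤ_9 is abelian; every subgroup of an abelian group is normal

Yes, normal subgroup


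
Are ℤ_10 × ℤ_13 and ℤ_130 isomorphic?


Comparing ℤ_10 × ℤ_13 and ℤ_130:
gcd(10,13) = 1, so ℤ_10 × ℤ_13 ≅ ℤ_130 (CRT)

Yes, ℤ_10 × ℤ_13 ≅ ℤ_130


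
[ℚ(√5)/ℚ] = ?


√5 has minimal polynomial x² - 5 (irreducible over ℚ since 5 is squarefree)

[ℚ(√5)/ℚ] = 2


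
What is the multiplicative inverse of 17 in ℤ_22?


Use the extended Euclidean algorithm to write 1 = 17·s + 22·t; then s mod 22 is the inverse.
Euclidean algorithm:
  17 = 0·22 + 17
  22 = 1·17 + 5
  17 = 3·5 + 2
  5 = 2·2 + 1
  2 = 2·1 + 0
gcd(17,22) = 1
Back-substitution gives: 17·(-9) + 22·(7) = 1
So 17⁻¹ ≡ -9 ≡ 13 (mod 22)
Check: 17 × 13 = 221 ≡ 1 (mod 22) ✓

17⁻¹ ≡ 13 (mod 22)


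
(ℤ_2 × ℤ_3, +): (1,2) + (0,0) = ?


Operation: componentwise addition mod (2, 3)
(1,2) + (0,0) = ((a₁+b₁) mod 2, (a₂+b₂) mod 3) with a = (1,2), b = (0,0)

(1,2) + (0,0) = (1,2)


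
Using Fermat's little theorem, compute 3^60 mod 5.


Fermat's little theorem: if p is prime and gcd(a,p)=1, then a^(p-1) ≡ 1 (mod p)
p = 5 is prime, gcd(3,5) = 1
Reduce exponent: 60 mod 4 = 0
So 3^60 ≡ 3^0 (mod 5)
3^0 = 1

3^60 ≡ 1 (mod 5)


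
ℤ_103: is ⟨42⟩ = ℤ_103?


g generates ℤ_n iff gcd(g, n) = 1
gcd(42, 103) = 1
Since gcd = 1, 42 is a generator.

Yes, 42 generates ℤ_103


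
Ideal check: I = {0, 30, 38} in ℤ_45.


Check ideal conditions for I = {0, 30, 38} in ℤ_45:
(1) I is an additive subgroup? No
(2) For r ∈ ℤ_45 and a ∈ I: r·a ∈ I? No  [counterexample: r=2, a=30, r·a mod 45 = 15 ∉ I]

No, I is not an ideal of ℤ_45


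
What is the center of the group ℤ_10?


Z(G) = {g ∈ G | gx = xg for all x ∈ G}
ℤ_10 is abelian, so Z(G) = G

Z(ℤ_10) = ℤ_10


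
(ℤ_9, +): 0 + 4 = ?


Operation: addition mod 9
0 + 4 = (a + b) mod 9 with a = 0, b = 4

0 + 4 = 4


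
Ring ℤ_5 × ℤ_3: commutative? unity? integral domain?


Direct product ring; commutative with unity (1,1); but (1,0)·(0,1) = (0,0) gives zero divisors, so not an integral domain
Commutative: Yes
Integral domain: No
Has unity: Yes

ℤ_5 × ℤ_3: Commutative=Yes, Unity=Yes


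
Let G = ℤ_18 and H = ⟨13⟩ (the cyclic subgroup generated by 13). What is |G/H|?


|⟨13⟩| = n / gcd(13, 18) = 18 / 1 = 18
H is normal (ℤ_18 is abelian).
|G/H| = |G| / |H| = 18 / 18 = 1

|G/H| = 1


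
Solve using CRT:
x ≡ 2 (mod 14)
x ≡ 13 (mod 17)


m₁ = 14, m₂ = 17, gcd = 1, so CRT applies. M = m₁·m₂ = 238
Let M₁ = M/m₁ = 17, M₂ = M/m₂ = 14
Find y₁ ≡ M₁⁻¹ (mod m₁): 17⁻¹ ≡ 5 (mod 14)
Find y₂ ≡ M₂⁻¹ (mod m₂): 14⁻¹ ≡ 11 (mod 17)
x = a₁·M₁·y₁ + a₂·M₂·y₂ = 2·17·5 + 13·14·11 = 2172
Reduce mod 238: x ≡ 30
Check: 30 mod 14 = 2 ✓, 30 mod 17 = 13 ✓

x ≡ 30 (mod 238)


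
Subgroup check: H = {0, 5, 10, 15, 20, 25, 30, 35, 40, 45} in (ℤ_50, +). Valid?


Subgroup test for H = {0, 5, 10, 15, 20, 25, 30, 35, 40, 45} in (ℤ_50, +):
(1) 0 ∈ H? Yes
(2) Closure: for all a,b ∈ H, (a+b) mod 50 ∈ H? Yes
(3) Inverses: for all a ∈ H, -a mod 50 ∈ H? Yes

Yes, H is a subgroup of ℤ_50


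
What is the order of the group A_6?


|A_n| = n!/2 (even permutations)
|A_6| = 6!/2 = 720/2 = 360

|A_6| = 360


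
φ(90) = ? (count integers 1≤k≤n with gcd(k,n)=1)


Factor n: 90 = 2 × 3^2 × 5
φ(n) = n · ∏(1 - 1/p) over distinct primes p | n
φ(90) = 90 · (1 - 1/2) · (1 - 1/3) · (1 - 1/5) = 24

φ(90) = 24


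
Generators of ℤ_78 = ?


g generates ℤ_n iff gcd(g,n) = 1
Prime factors of 78: 2, 3, 13
Generators are g ∈ {1,...,77} not divisible by any of these primes.
Generators: {1, 5, 7, 11, 17, 19, 23, 25, 29, 31, 35, 37, 41, 43, 47, 49, 53, 55, 59, 61, 67, 71, 73, 77}
Number of generators = φ(78) = 24

Generators of ℤ_78 = {1, 5, 7, 11, 17, 19, 23, 25, 29, 31, 35, 37, 41, 43, 47, 49, 53, 55, 59, 61, 67, 71, 73, 77}


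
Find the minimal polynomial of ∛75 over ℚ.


∛75 satisfies x³ - 75 = 0, irreducible over ℚ (no rational root; 75 is not a perfect cube)

Minimal polynomial: x³ - 75


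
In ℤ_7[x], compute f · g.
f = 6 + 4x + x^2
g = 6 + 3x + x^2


Expand and collect like terms; reduce coefficients mod 7:
x^0: 6·6 = 36 ≡ 1 (mod 7)
x^1: 6·3 + 4·6 = 42 ≡ 0 (mod 7)
x^2: 6·1 + 4·3 + 1·6 = 24 ≡ 3 (mod 7)
x^3: 4·1 + 1·3 = 7 ≡ 0 (mod 7)
x^4: 1·1 = 1 ≡ 1 (mod 7)
Result: 1 + 3x^2 + x^4

f · g = 1 + 3x^2 + x^4


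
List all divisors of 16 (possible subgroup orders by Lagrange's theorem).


Lagrange's theorem: |H| divides |G|
|G| = 16
Divisors of 16: 1, 2, 4, 8, 16

Possible subgroup orders: {1, 2, 4, 8, 16}


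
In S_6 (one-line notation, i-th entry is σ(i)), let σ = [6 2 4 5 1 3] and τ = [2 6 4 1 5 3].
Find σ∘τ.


σ∘τ: apply τ first, then σ
1 →τ 2 →σ 2
2 →τ 6 →σ 3
3 →τ 4 →σ 5
4 →τ 1 →σ 6
5 →τ 5 →σ 1
6 →τ 3 →σ 4

σ∘τ = [2 3 5 6 1 4]


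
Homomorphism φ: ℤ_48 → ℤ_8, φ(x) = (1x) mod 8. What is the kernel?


Kernel = preimage of identity
ker(φ) = {x ∈ ℤ_48 : 1x ≡ 0 (mod 8)}. Since 8 | 48, φ is well-defined. The kernel is the cyclic subgroup ⟨8⟩ of ℤ_48 (order 6), i.e. {0, 8, 16, 24, 32, 40}

ker(φ) = {0, 8, 16, 24, 32, 40}


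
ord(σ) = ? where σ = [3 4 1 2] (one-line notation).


Cycle decomposition: (1 3) (2 4)
Cycle lengths: 2, 2
Order = lcm(2, 2) = 2

ord(σ) = 2


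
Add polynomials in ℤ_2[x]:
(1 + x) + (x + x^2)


Add coefficients mod 2:
x^0: 1 + 0 = 1 (mod 2)
x^1: 1 + 1 = 0 (mod 2)
x^2: 0 + 1 = 1 (mod 2)
Result: 1 + x^2

f + g = 1 + x^2


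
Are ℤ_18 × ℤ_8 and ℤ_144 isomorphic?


Comparing ℤ_18 × ℤ_8 and ℤ_144:
gcd(18,8) = 2 ≠ 1. Max element order in ℤ_18×ℤ_8 is lcm(18,8) = 72 < 144, so it has no element of order 144

No, ℤ_18 × ℤ_8 ≇ ℤ_144


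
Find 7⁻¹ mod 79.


Use the extended Euclidean algorithm to write 1 = 7·s + 79·t; then s mod 79 is the inverse.
Euclidean algorithm:
  7 = 0·79 + 7
  79 = 11·7 + 2
  7 = 3·2 + 1
  2 = 2·1 + 0
gcd(7,79) = 1
Back-substitution gives: 7·(34) + 79·(-3) = 1
So 7⁻¹ ≡ 34 ≡ 34 (mod 79)
Check: 7 × 34 = 238 ≡ 1 (mod 79) ✓

7⁻¹ ≡ 34 (mod 79)


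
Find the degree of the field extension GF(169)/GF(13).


GF(169) = GF(13^2), so the extension degree is 2

[GF(169)/GF(13)] = 2


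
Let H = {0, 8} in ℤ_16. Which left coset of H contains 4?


4 + H = {4 + h (mod 16) : h ∈ H}
4+0=4, 4+8=12

4 + H = {4, 12}


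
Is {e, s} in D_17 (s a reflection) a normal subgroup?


H = {e, s} in D_17 (s a reflection)
r·s·r⁻¹ = sr⁻² ≠ s for n ≥ 3, so {e, s} is not closed under conjugation

No, not a normal subgroup


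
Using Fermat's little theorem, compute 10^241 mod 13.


Fermat's little theorem: if p is prime and gcd(a,p)=1, then a^(p-1) ≡ 1 (mod p)
p = 13 is prime, gcd(10,13) = 1
Reduce exponent: 241 mod 12 = 1
So 10^241 ≡ 10^1 (mod 13)
10^1 mod 13 = 10

10^241 ≡ 10 (mod 13)


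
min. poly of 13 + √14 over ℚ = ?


Let α = 13 + √14. Then α - 13 = √14, so (α - 13)² = 14, giving α² - 26α + 155 = 0. Degree 2 and α ∉ ℚ, so this is the minimal polynomial.

Minimal polynomial: x² - 26x + 155


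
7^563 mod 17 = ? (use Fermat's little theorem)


Fermat's little theorem: if p is prime and gcd(a,p)=1, then a^(p-1) ≡ 1 (mod p)
p = 17 is prime, gcd(7,17) = 1
Reduce exponent: 563 mod 16 = 3
So 7^563 ≡ 7^3 (mod 17)
7^3 mod 17 = 3

7^563 ≡ 3 (mod 17)


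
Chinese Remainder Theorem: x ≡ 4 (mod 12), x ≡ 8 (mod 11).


m₁ = 12, m₂ = 11, gcd = 1, so CRT applies. M = m₁·m₂ = 132
Let M₁ = M/m₁ = 11, M₂ = M/m₂ = 12
Find y₁ ≡ M₁⁻¹ (mod m₁): 11⁻¹ ≡ 11 (mod 12)
Find y₂ ≡ M₂⁻¹ (mod m₂): 12⁻¹ ≡ 1 (mod 11)
x = a₁·M₁·y₁ + a₂·M₂·y₂ = 4·11·11 + 8·12·1 = 580
Reduce mod 132: x ≡ 52
Check: 52 mod 12 = 4 ✓, 52 mod 11 = 8 ✓

x ≡ 52 (mod 132)


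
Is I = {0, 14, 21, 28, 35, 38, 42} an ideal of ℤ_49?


Check ideal conditions for I = {0, 14, 21, 28, 35, 38, 42} in ℤ_49:
(1) I is an additive subgroup? No
(2) For r ∈ ℤ_49 and a ∈ I: r·a ∈ I? No  [counterexample: r=2, a=28, r·a mod 49 = 7 ∉ I]

No, I is not an ideal of ℤ_49


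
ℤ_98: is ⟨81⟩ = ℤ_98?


g generates ℤ_n iff gcd(g, n) = 1
gcd(81, 98) = 1
Since gcd = 1, 81 is a generator.

Yes, 81 generates ℤ_98


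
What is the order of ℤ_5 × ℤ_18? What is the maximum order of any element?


|ℤ_5 × ℤ_18| = 5 × 18 = 90
Max element order = lcm(5,18) = 90
Cyclic? Yes (gcd=1)

|ℤ_5×ℤ_18| = 90, max element order = 90


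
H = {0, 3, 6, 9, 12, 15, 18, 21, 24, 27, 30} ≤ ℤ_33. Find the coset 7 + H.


7 + H = {7 + h (mod 33) : h ∈ H}
7+0=7, 7+3=10, 7+6=13, 7+9=16, 7+12=19, 7+15=22, 7+18=25, 7+21=28, 7+24=31, 7+27=1, 7+30=4
7 + H = {1, 4, 7, 10, 13, 16, 19, 22, 25, 28, 31} = 1 + H

7 + H = {1, 4, 7, 10, 13, 16, 19, 22, 25, 28, 31}


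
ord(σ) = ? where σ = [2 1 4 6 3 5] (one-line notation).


Cycle decomposition: (1 2) (3 4 6 5)
Cycle lengths: 2, 4
Order = lcm(2, 4) = 4

ord(σ) = 4


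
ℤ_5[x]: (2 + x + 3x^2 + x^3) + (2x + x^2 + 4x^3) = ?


Add coefficients mod 5:
x^0: 2 + 0 = 2 (mod 5)
x^1: 1 + 2 = 3 (mod 5)
x^2: 3 + 1 = 4 (mod 5)
x^3: 1 + 4 = 0 (mod 5)
Result: 2 + 3x + 4x^2

f + g = 2 + 3x + 4x^2


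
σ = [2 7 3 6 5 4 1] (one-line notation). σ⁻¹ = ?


To find σ⁻¹, swap domain and range:
σ(1) = 2 → σ⁻¹(2) = 1
σ(2) = 7 → σ⁻¹(7) = 2
σ(3) = 3 → σ⁻¹(3) = 3
σ(4) = 6 → σ⁻¹(6) = 4
σ(5) = 5 → σ⁻¹(5) = 5
σ(6) = 4 → σ⁻¹(4) = 6
σ(7) = 1 → σ⁻¹(1) = 7

σ⁻¹ = [7 1 3 6 5 4 2]


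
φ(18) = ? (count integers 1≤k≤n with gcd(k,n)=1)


φ(n) = count of k ∈ {1,...,n} with gcd(k,n)=1
Coprimes to 18: {1, 5, 7, 11, 13, 17}
Count: 6

φ(18) = 6
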